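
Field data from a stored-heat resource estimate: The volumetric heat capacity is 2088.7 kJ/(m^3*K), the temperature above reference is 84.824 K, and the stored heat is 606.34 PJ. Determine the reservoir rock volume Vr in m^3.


Vr = Q_s * 1e12 / (rhoc * dT)
Vr = 606.34 * 1e12 / (2088.7 * 84.824)
Vr = 3.4223e+09 m^3


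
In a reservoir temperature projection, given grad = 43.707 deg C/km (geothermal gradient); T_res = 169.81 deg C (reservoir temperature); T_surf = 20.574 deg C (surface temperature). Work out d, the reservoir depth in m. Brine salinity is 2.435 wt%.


d = (T_res - T_surf) / grad * 1000
d = (169.81 - 20.574) / 43.707 * 1000
d = 3414.5 m


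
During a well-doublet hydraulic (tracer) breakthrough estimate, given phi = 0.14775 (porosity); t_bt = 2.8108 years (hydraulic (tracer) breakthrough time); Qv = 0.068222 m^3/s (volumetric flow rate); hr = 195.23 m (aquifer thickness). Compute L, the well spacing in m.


L = sqrt(t_bt*365.25*86400*3*Qv / (pi*hr*phi))
L = sqrt(2.8108*365.25*86400*3*0.068222 / (pi*195.23*0.14775))
L = 447.59 m


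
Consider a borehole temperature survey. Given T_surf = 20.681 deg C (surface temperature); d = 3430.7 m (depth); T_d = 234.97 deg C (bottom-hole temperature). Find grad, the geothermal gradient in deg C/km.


grad = (T_d - T_surf) / d * 1000
grad = (234.97 - 20.681) / 3430.7 * 1000
grad = 62.462 deg C/km


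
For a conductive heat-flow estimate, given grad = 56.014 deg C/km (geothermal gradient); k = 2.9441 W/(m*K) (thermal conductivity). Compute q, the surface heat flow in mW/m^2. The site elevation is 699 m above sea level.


q = k * grad / 1000
q = 2.9441 * 56.014 / 1000
q = 0.1649108 W/m^2
Convert: 0.1649108 W/m^2 * 1000.0 = 164.91 mW/m^2
q = 164.91 mW/m^2


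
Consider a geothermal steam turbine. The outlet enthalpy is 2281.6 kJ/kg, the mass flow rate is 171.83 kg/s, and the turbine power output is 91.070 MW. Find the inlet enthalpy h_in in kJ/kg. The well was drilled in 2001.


h_in = h_out + P * 1000 / mdot
h_in = 2281.6 + 91.070 * 1000 / 171.83
h_in = 2811.6 kJ/kg


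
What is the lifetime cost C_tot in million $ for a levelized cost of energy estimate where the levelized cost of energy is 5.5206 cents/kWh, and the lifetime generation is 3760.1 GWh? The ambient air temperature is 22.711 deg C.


C_tot = LCOE / 100 * E_tot
C_tot = 5.5206 / 100 * 3760.1
C_tot = 207.58 million $


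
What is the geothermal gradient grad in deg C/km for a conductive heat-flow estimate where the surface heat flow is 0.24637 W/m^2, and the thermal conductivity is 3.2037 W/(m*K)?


grad = q * 1000 / k
grad = 0.24637 * 1000 / 3.2037
grad = 76.902 deg C/km


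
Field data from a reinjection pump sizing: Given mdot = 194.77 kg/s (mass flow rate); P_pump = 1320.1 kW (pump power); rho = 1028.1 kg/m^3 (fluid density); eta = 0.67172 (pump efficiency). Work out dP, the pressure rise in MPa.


dP = P_pump * rho * eta / mdot
dP = 1320.1 * 1028.1 * 0.67172 / 194.77
dP = 4680.674 kPa
Convert: 4680.674 kPa * 0.001 = 4.6807 MPa
dP = 4.6807 MPa


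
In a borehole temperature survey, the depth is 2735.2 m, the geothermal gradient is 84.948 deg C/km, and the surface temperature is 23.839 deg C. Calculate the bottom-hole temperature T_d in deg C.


T_d = T_surf + grad * d / 1000
T_d = 23.839 + 84.948 * 2735.2 / 1000
T_d = 256.19 deg C


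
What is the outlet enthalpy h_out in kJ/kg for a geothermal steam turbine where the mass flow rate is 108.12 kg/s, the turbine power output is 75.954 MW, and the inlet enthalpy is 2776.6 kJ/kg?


h_out = h_in - P * 1000 / mdot
h_out = 2776.6 - 75.954 * 1000 / 108.12
h_out = 2074.1 kJ/kg


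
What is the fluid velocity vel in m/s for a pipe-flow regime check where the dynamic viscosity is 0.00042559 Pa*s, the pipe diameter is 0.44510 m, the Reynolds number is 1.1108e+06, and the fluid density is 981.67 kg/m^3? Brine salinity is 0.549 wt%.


vel = Re * mu / (rho * D)
vel = 1.1108e+06 * 0.00042559 / (981.67 * 0.44510)
vel = 1.0819 m/s


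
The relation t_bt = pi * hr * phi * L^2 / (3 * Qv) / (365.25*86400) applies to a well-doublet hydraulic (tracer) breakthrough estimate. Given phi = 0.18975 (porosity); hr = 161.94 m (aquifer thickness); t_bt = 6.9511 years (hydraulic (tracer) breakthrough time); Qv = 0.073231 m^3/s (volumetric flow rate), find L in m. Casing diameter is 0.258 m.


L = sqrt(t_bt*365.25*86400*3*Qv / (pi*hr*phi))
L = sqrt(6.9511*365.25*86400*3*0.073231 / (pi*161.94*0.18975))
L = 706.55 m


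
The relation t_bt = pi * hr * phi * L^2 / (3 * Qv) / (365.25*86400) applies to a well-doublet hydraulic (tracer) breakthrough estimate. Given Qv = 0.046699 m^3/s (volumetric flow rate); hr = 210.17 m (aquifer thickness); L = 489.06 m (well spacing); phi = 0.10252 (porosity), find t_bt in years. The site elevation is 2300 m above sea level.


t_bt = pi * hr * phi * L^2 / (3 * Qv) / (365.25*86400)
t_bt = pi * 210.17 * 0.10252 * 489.06^2 / (3 * 0.046699) / (365.25*86400)
t_bt = 3.6620 years


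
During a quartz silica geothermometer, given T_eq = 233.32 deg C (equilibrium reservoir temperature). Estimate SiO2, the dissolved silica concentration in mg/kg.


SiO2 = 10^(5.19 - 1309/(T_eq + 273.15))
SiO2 = 10^(5.19 - 1309/(233.32 + 273.15))
SiO2 = 403.13 mg/kg


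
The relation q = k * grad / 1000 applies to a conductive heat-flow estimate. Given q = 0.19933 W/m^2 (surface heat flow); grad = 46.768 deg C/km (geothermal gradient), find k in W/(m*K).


k = q * 1000 / grad
k = 0.19933 * 1000 / 46.768
k = 4.2621 W/(m*K)


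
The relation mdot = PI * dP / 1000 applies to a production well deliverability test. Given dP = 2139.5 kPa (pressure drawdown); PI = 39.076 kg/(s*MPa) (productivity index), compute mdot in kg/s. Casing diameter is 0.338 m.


mdot = PI * dP / 1000
mdot = 39.076 * 2139.5 / 1000
mdot = 83.603 kg/s


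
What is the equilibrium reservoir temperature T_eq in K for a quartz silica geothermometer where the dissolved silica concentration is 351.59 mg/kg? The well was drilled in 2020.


T_eq = 1309 / (5.19 - log10(SiO2)) - 273.15
T_eq = 1309 / (5.19 - log10(351.59)) - 273.15
T_eq = 221.9400 deg C
Convert to K: 221.9400 + 273.15 = 495.09 K
T_eq = 495.09 K


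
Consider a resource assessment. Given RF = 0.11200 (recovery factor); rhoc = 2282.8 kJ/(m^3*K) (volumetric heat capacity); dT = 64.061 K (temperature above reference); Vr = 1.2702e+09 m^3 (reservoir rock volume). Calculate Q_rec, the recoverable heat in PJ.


Step 1: Q_s = Vr*rhoc*dT/1e12 = 1.2702e+09*2282.8*64.061/1e12 = 185.7521 PJ
Step 2: Q_rec = Q_s * RF = 185.7521 * 0.112 = 20.804 PJ
Q_rec = 20.804 PJ


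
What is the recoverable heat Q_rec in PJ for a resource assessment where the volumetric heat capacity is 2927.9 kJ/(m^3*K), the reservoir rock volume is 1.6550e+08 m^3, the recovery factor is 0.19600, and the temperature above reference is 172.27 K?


Step 1: Q_s = Vr*rhoc*dT/1e12 = 1.6550e+08*2927.9*172.27/1e12 = 83.47643 PJ
Step 2: Q_rec = Q_s * RF = 83.47643 * 0.196 = 16.361 PJ
Q_rec = 16.361 PJ


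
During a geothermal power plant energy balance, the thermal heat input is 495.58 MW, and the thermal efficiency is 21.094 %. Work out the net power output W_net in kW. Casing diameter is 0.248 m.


W_net = eta / 100 * Q_in
W_net = 21.094 / 100 * 495.58
W_net = 104.5376 MW
Convert: 104.5376 MW * 1000.0 = 1.0454e+05 kW
W_net = 1.0454e+05 kW


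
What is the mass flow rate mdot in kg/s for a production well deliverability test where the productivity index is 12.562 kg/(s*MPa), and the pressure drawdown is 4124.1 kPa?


mdot = PI * dP / 1000
mdot = 12.562 * 4124.1 / 1000
mdot = 51.807 kg/s


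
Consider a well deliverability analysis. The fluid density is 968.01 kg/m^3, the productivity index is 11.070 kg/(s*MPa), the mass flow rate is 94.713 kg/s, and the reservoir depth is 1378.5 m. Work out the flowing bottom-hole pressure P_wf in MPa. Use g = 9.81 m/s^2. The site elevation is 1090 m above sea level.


Step 1: P_i = rho*g*h/1e6 = 968.01*9.81*1378.5/1e6 = 13.09048 MPa
Step 2: P_wf = P_i - mdot/PI = 13.09048 - 94.713/11.07 = 4.5347 MPa
P_wf = 4.5347 MPa


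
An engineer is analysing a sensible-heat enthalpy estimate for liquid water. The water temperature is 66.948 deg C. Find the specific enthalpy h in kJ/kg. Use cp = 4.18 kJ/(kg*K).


h = cp * T
h = 4.18 * 66.948
h = 279.84 kJ/kg


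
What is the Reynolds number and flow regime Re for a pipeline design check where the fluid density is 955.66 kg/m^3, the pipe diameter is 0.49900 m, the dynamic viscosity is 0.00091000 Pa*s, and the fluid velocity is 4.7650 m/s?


Step 1: Re = rho*vel*D/mu = 955.66*4.765*0.499/0.00091 = 2.4970e+06
Step 2: Re = 2.4970e+06 > 4000, so flow is turbulent.
Re = 2.4970e+06 (turbulent)


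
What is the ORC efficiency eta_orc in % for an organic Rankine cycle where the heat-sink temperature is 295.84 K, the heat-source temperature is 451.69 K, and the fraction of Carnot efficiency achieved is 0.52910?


eta_orc = (1 - Tc/Th) * f * 100
eta_orc = (1 - 295.84/451.69) * 0.52910 * 100
eta_orc = 18.256 %


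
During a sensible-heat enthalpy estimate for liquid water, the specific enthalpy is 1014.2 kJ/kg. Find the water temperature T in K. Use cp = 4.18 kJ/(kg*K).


T = h / cp
T = 1014.2 / 4.18
T = 242.6316 deg C
Convert to K: 242.6316 + 273.15 = 515.78 K
T = 515.78 K


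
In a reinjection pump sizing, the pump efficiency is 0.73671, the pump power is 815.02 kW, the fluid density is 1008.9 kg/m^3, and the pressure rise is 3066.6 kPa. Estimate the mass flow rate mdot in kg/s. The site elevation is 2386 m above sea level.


mdot = P_pump * rho * eta / dP
mdot = 815.02 * 1008.9 * 0.73671 / 3066.6
mdot = 197.54 kg/s


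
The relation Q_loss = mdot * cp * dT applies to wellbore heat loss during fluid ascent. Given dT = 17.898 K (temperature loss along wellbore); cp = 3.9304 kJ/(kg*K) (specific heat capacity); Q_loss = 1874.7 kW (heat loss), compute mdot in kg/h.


mdot = Q_loss / (cp * dT)
mdot = 1874.7 / (3.9304 * 17.898)
mdot = 26.64959 kg/s
Convert: 26.64959 kg/s * 3600.0 = 95939 kg/h
mdot = 95939 kg/h


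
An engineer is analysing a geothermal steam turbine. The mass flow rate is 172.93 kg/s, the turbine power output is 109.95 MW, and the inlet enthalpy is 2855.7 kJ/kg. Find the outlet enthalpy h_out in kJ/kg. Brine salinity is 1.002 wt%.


h_out = h_in - P * 1000 / mdot
h_out = 2855.7 - 109.95 * 1000 / 172.93
h_out = 2219.9 kJ/kg


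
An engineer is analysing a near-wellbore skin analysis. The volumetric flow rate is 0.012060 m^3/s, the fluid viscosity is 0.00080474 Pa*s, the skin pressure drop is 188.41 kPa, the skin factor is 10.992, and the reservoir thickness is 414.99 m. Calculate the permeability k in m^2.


k = S*q*mu / (2*pi*dP_s*1000*hr)
k = 10.992*0.012060*0.00080474 / (2*pi*188.41*1000*414.99)
k = 2.1715e-13 m^2


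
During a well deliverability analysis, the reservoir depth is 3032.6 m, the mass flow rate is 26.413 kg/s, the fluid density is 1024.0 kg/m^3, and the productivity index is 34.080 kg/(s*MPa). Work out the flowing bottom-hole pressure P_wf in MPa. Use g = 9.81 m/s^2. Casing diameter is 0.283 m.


Step 1: P_i = rho*g*h/1e6 = 1024.0*9.81*3032.6/1e6 = 30.46380 MPa
Step 2: P_wf = P_i - mdot/PI = 30.46380 - 26.413/34.08 = 29.689 MPa
P_wf = 29.689 MPa


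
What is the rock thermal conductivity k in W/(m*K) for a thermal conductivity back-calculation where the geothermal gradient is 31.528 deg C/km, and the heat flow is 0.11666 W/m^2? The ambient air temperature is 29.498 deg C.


k = q / (grad / 1000)
k = 0.11666 / (31.528 / 1000)
k = 3.7002 W/(m*K)


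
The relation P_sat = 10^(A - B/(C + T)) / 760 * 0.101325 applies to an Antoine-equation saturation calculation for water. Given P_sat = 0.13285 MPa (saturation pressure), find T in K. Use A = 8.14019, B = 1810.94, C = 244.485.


T = B / (A - log10(P_sat * 760 / 0.101325)) - C
T = 1810.94 / (8.14019 - log10(0.13285 * 760 / 0.101325)) - 244.485
T = 107.7193 deg C
Convert to K: 107.7193 + 273.15 = 380.87 K
T = 380.87 K


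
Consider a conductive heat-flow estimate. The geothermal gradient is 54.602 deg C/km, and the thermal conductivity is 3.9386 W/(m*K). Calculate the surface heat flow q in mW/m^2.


q = k * grad / 1000
q = 3.9386 * 54.602 / 1000
q = 0.2150554 W/m^2
Convert: 0.2150554 W/m^2 * 1000.0 = 215.06 mW/m^2
q = 215.06 mW/m^2


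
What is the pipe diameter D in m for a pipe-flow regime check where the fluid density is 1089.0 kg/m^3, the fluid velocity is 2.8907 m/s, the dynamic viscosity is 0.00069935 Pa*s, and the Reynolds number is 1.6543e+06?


D = Re * mu / (rho * vel)
D = 1.6543e+06 * 0.00069935 / (1089.0 * 2.8907)
D = 0.36752 m


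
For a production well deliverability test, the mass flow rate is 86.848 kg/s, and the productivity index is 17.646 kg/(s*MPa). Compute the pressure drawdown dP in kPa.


dP = mdot * 1000 / PI
dP = 86.848 * 1000 / 17.646
dP = 4921.7 kPa


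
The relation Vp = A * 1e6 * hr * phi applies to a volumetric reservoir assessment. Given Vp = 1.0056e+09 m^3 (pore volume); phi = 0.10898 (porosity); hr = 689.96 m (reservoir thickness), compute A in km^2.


A = Vp / (1e6 * hr * phi)
A = 1.0056e+09 / (1e6 * 689.96 * 0.10898)
A = 13.374 km^2


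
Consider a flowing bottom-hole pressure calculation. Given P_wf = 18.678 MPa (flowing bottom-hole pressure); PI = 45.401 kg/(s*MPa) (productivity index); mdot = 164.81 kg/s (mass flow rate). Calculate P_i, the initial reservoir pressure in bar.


P_i = P_wf + mdot / PI
P_i = 18.678 + 164.81 / 45.401
P_i = 22.30810 MPa
Convert: 22.30810 MPa * 10.0 = 223.08 bar
P_i = 223.08 bar


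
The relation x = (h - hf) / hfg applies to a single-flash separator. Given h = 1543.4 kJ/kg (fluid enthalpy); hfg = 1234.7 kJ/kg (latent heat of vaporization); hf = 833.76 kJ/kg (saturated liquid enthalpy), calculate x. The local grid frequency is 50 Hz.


x = (h - hf) / hfg
x = (1543.4 - 833.76) / 1234.7
x = 0.57475


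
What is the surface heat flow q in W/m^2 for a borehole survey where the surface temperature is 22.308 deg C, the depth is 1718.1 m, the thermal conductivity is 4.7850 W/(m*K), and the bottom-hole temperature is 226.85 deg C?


Step 1: grad = (T_d - T_surf)/d * 1000 = (226.85 - 22.308)/1718.1 * 1000 = 119.0513 deg C/km
Step 2: q = k * grad / 1000 = 4.785 * 119.0513 / 1000 = 0.56966 W/m^2
q = 0.56966 W/m^2


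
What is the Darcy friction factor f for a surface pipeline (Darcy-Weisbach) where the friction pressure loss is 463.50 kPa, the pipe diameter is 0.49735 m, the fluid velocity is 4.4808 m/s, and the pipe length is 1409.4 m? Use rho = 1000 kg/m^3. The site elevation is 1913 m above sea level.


f = dP*1000 / ((L/D)*(rho*vel^2/2))
f = 463.50*1000 / ((1409.4/0.49735)*(1000*4.4808^2/2))
f = 0.016293


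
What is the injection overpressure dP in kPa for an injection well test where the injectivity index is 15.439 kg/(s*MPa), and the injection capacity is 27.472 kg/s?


dP = mdot * 1000 / II
dP = 27.472 * 1000 / 15.439
dP = 1779.4 kPa


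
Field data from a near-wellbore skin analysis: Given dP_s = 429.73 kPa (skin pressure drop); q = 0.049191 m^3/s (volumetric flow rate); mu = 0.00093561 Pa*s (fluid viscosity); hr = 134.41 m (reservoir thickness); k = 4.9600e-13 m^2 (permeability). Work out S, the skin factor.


S = dP_s * 1000 * 2*pi*k*hr / (q*mu)
S = 429.73 * 1000 * 2*pi*4.9600e-13*134.41 / (0.049191*0.00093561)
S = 3.9112


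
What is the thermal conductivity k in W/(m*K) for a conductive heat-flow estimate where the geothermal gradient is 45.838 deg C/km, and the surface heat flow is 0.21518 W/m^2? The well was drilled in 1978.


k = q * 1000 / grad
k = 0.21518 * 1000 / 45.838
k = 4.6944 W/(m*K)


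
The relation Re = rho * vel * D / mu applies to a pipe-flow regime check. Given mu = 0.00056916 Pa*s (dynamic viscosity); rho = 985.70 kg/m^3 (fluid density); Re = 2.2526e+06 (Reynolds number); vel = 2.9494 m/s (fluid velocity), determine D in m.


D = Re * mu / (rho * vel)
D = 2.2526e+06 * 0.00056916 / (985.70 * 2.9494)
D = 0.44100 m


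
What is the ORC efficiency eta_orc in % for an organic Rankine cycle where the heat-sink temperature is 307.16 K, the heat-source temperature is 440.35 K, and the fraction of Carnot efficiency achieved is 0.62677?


eta_orc = (1 - Tc/Th) * f * 100
eta_orc = (1 - 307.16/440.35) * 0.62677 * 100
eta_orc = 18.958 %


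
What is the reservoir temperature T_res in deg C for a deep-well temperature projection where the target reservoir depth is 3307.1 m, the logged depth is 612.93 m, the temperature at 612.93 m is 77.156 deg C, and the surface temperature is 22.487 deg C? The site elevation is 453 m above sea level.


Step 1: grad = (T_d1 - T_surf)/d1 * 1000 = (77.156 - 22.487)/612.93 * 1000 = 89.19289 deg C/km
Step 2: T_res = T_surf + grad*d2/1000 = 22.487 + 89.19289*3307.1/1000 = 317.46 deg C
T_res = 317.46 deg C


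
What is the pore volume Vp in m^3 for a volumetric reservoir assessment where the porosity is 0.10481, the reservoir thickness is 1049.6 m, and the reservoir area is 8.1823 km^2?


Vp = A * 1e6 * hr * phi
Vp = 8.1823 * 1e6 * 1049.6 * 0.10481
Vp = 9.0012e+08 m^3


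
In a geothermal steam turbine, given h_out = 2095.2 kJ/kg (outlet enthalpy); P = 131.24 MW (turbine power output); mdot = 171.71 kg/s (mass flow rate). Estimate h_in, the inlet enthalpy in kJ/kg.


h_in = h_out + P * 1000 / mdot
h_in = 2095.2 + 131.24 * 1000 / 171.71
h_in = 2859.5 kJ/kg


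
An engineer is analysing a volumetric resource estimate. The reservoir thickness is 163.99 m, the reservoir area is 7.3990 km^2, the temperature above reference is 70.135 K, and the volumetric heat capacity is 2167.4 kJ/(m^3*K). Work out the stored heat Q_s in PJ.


Step 1: Vr = A*1e6*hr = 7.399*1e6*163.99 = 1.213362e+09 m^3
Step 2: Q_s = Vr*rhoc*dT/1e12 = 1.213362e+09*2167.4*70.135/1e12 = 184.44 PJ
Q_s = 184.44 PJ


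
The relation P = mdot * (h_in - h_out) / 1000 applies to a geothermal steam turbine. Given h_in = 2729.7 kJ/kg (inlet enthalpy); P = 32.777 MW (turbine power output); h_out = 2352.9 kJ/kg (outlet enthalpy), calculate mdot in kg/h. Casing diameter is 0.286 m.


mdot = P * 1000 / (h_in - h_out)
mdot = 32.777 * 1000 / (2729.7 - 2352.9)
mdot = 86.98779 kg/s
Convert: 86.98779 kg/s * 3600.0 = 3.1316e+05 kg/h
mdot = 3.1316e+05 kg/h


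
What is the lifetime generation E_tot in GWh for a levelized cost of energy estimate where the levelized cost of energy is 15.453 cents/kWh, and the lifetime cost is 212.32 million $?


E_tot = C_tot / LCOE * 100
E_tot = 212.32 / 15.453 * 100
E_tot = 1374.0 GWh


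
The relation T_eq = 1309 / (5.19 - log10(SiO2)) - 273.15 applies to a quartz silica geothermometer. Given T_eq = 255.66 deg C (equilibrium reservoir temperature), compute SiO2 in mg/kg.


SiO2 = 10^(5.19 - 1309/(T_eq + 273.15))
SiO2 = 10^(5.19 - 1309/(255.66 + 273.15))
SiO2 = 518.36 mg/kg


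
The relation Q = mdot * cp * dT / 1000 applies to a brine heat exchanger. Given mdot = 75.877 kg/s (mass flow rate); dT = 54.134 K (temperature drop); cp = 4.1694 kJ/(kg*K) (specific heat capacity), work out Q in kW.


Q = mdot * cp * dT / 1000
Q = 75.877 * 4.1694 * 54.134 / 1000
Q = 17.12592 MW
Convert: 17.12592 MW * 1000.0 = 17126 kW
Q = 17126 kW


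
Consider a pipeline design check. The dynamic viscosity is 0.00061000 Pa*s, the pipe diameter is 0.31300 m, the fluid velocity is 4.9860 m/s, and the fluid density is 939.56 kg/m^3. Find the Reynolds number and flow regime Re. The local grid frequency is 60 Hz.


Step 1: Re = rho*vel*D/mu = 939.56*4.986*0.313/0.00061 = 2.4038e+06
Step 2: Re = 2.4038e+06 > 4000, so flow is turbulent.
Re = 2.4038e+06 (turbulent)


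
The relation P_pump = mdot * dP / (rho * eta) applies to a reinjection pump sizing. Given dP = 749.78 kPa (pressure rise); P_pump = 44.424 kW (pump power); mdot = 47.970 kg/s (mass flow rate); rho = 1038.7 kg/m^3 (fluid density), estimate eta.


eta = mdot * dP / (rho * P_pump)
eta = 47.970 * 749.78 / (1038.7 * 44.424)
eta = 0.77946


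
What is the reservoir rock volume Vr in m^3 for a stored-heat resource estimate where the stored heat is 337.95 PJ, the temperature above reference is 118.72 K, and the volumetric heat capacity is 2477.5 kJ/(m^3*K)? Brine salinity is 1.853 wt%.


Vr = Q_s * 1e12 / (rhoc * dT)
Vr = 337.95 * 1e12 / (2477.5 * 118.72)
Vr = 1.1490e+09 m^3


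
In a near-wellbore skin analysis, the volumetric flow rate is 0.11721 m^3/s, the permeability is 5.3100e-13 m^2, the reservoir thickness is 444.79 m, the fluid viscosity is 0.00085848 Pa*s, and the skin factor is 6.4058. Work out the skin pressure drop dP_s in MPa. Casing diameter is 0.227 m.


dP_s = S * q * mu / (2*pi*k*hr) / 1000
dP_s = 6.4058 * 0.11721 * 0.00085848 / (2*pi*5.3100e-13*444.79) / 1000
dP_s = 434.3490 kPa
Convert: 434.3490 kPa * 0.001 = 0.43435 MPa
dP_s = 0.43435 MPa


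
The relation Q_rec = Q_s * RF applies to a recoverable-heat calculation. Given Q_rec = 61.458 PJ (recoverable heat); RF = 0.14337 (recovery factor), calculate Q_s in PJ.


Q_s = Q_rec / RF
Q_s = 61.458 / 0.14337
Q_s = 428.67 PJ


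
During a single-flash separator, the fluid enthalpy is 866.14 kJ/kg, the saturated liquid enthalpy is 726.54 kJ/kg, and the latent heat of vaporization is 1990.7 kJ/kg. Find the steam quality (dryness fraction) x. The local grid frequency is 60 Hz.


x = (h - hf) / hfg
x = (866.14 - 726.54) / 1990.7
x = 0.070126


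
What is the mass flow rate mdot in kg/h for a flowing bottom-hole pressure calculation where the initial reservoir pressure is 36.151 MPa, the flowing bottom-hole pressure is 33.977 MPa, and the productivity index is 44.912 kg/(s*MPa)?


mdot = (P_i - P_wf) * PI
mdot = (36.151 - 33.977) * 44.912
mdot = 97.63869 kg/s
Convert: 97.63869 kg/s * 3600.0 = 3.5150e+05 kg/h
mdot = 3.5150e+05 kg/h


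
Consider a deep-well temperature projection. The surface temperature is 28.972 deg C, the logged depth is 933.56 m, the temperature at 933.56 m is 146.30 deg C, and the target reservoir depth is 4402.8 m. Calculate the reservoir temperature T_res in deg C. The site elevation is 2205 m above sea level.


Step 1: grad = (T_d1 - T_surf)/d1 * 1000 = (146.3 - 28.972)/933.56 * 1000 = 125.6780 deg C/km
Step 2: T_res = T_surf + grad*d2/1000 = 28.972 + 125.6780*4402.8/1000 = 582.31 deg C
T_res = 582.31 deg C


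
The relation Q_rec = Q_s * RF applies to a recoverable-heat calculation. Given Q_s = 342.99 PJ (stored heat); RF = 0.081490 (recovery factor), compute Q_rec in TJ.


Q_rec = Q_s * RF
Q_rec = 342.99 * 0.081490
Q_rec = 27.95026 PJ
Convert: 27.95026 PJ * 1000.0 = 27950 TJ
Q_rec = 27950 TJ


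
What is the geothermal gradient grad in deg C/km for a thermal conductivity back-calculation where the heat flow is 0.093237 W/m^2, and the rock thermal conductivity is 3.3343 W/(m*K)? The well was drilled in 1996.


grad = q / k * 1000
grad = 0.093237 / 3.3343 * 1000
grad = 27.963 deg C/km


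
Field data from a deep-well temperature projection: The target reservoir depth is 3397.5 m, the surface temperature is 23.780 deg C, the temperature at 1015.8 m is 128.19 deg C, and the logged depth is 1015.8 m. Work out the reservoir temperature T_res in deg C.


Step 1: grad = (T_d1 - T_surf)/d1 * 1000 = (128.19 - 23.78)/1015.8 * 1000 = 102.7860 deg C/km
Step 2: T_res = T_surf + grad*d2/1000 = 23.78 + 102.7860*3397.5/1000 = 373.00 deg C
T_res = 373.00 deg C


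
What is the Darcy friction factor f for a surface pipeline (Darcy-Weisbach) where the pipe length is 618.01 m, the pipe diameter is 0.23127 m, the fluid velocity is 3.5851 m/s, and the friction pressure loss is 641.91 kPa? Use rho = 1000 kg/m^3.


f = dP*1000 / ((L/D)*(rho*vel^2/2))
f = 641.91*1000 / ((618.01/0.23127)*(1000*3.5851^2/2))
f = 0.037379


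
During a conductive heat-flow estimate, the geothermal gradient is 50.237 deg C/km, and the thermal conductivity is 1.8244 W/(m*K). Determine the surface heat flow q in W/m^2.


q = k * grad / 1000
q = 1.8244 * 50.237 / 1000
q = 0.091652 W/m^2


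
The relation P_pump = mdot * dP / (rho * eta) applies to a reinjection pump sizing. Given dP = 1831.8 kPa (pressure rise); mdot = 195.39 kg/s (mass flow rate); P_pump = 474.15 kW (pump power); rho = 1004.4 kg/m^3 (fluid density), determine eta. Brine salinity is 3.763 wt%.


eta = mdot * dP / (rho * P_pump)
eta = 195.39 * 1831.8 / (1004.4 * 474.15)
eta = 0.75155


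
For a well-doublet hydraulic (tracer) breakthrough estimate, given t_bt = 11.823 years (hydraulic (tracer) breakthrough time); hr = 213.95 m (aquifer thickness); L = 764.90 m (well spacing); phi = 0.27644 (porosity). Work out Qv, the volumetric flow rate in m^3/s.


Qv = pi*hr*phi*L^2 / (3*t_bt*365.25*86400)
Qv = pi*213.95*0.27644*764.90^2 / (3*11.823*365.25*86400)
Qv = 0.097122 m^3/s


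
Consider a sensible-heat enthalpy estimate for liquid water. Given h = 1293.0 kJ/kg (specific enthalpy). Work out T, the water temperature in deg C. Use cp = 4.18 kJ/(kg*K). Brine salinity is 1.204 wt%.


T = h / cp
T = 1293.0 / 4.18
T = 309.33 deg C


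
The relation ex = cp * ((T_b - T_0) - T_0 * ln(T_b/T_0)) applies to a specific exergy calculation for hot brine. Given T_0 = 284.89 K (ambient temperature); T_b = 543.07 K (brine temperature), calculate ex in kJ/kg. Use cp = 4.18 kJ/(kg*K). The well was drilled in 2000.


ex = cp * ((T_b - T_0) - T_0 * ln(T_b/T_0))
ex = 4.18 * ((543.07 - 284.89) - 284.89 * ln(543.07/284.89))
ex = 310.94 kJ/kg


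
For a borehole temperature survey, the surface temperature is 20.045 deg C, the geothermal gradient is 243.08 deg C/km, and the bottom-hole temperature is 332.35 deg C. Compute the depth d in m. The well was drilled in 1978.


d = (T_d - T_surf) / grad * 1000
d = (332.35 - 20.045) / 243.08 * 1000
d = 1284.8 m


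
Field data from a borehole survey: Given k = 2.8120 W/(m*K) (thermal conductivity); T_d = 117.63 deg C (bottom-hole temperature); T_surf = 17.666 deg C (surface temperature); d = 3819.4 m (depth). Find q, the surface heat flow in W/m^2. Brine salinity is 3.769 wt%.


Step 1: grad = (T_d - T_surf)/d * 1000 = (117.63 - 17.666)/3819.4 * 1000 = 26.17270 deg C/km
Step 2: q = k * grad / 1000 = 2.812 * 26.17270 / 1000 = 0.073598 W/m^2
q = 0.073598 W/m^2


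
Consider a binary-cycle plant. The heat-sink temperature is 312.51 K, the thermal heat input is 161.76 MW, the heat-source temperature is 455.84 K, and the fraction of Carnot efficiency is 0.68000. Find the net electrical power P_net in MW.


Step 1: eta = (1 - Tc/Th)*f = (1 - 312.51/455.84)*0.68 = 0.2138127
Step 2: P_net = eta * Q_in = 0.2138127 * 161.76 = 34.586 MW
P_net = 34.586 MW


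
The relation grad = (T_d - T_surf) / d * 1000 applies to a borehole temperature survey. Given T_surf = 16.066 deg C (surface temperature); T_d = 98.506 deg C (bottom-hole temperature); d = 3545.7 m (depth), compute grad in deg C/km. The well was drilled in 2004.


grad = (T_d - T_surf) / d * 1000
grad = (98.506 - 16.066) / 3545.7 * 1000
grad = 23.251 deg C/km


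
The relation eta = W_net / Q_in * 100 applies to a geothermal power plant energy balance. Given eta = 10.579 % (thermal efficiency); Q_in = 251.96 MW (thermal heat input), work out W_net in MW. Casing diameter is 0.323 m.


W_net = eta / 100 * Q_in
W_net = 10.579 / 100 * 251.96
W_net = 26.655 MW


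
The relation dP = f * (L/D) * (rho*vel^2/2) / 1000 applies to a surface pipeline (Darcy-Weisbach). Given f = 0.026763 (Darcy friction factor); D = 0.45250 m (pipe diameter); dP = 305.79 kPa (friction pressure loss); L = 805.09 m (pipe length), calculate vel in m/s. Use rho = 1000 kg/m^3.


vel = sqrt(dP*1000*2*D / (f*L*rho))
vel = sqrt(305.79*1000*2*0.45250 / (0.026763*805.09*1000))
vel = 3.5838 m/s


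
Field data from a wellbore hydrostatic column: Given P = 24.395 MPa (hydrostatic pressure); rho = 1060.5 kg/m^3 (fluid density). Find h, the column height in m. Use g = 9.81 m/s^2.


h = P * 1e6 / (g * rho)
h = 24.395 * 1e6 / (9.81 * 1060.5)
h = 2344.9 m


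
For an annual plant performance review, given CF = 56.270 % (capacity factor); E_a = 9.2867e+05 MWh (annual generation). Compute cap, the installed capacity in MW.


cap = E_a / (CF/100 * 8760)
cap = 9.2867e+05 / (56.270/100 * 8760)
cap = 188.40 MW


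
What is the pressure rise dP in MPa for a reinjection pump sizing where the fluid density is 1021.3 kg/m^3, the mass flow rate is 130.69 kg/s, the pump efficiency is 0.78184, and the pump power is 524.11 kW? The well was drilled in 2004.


dP = P_pump * rho * eta / mdot
dP = 524.11 * 1021.3 * 0.78184 / 130.69
dP = 3202.221 kPa
Convert: 3202.221 kPa * 0.001 = 3.2022 MPa
dP = 3.2022 MPa


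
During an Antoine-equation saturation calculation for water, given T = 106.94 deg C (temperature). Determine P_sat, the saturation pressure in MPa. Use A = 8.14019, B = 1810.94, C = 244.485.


P_sat = 10^(A - B/(C + T)) / 760 * 0.101325
P_sat = 10^(8.14019 - 1810.94/(244.485 + 106.94)) / 760 * 0.101325
P_sat = 0.12941 MPa


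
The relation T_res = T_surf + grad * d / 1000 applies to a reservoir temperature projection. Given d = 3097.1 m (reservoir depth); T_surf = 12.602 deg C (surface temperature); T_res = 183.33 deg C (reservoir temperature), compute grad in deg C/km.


grad = (T_res - T_surf) / d * 1000
grad = (183.33 - 12.602) / 3097.1 * 1000
grad = 55.125 deg C/km


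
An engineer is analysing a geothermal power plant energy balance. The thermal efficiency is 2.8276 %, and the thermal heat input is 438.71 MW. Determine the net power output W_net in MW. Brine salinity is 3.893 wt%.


W_net = eta / 100 * Q_in
W_net = 2.8276 / 100 * 438.71
W_net = 12.405 MW


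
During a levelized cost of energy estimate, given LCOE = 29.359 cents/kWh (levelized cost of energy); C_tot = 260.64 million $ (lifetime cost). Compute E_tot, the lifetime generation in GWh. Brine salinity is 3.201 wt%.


E_tot = C_tot / LCOE * 100
E_tot = 260.64 / 29.359 * 100
E_tot = 887.77 GWh


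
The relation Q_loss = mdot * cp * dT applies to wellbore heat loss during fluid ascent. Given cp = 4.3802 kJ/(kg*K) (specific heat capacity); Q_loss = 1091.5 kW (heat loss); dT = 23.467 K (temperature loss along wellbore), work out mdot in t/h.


mdot = Q_loss / (cp * dT)
mdot = 1091.5 / (4.3802 * 23.467)
mdot = 10.61872 kg/s
Convert: 10.61872 kg/s * 3.6 = 38.227 t/h
mdot = 38.227 t/h


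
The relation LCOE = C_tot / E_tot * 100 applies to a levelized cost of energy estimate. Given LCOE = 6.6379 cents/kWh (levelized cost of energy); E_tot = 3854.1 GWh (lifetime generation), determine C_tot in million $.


C_tot = LCOE / 100 * E_tot
C_tot = 6.6379 / 100 * 3854.1
C_tot = 255.83 million $


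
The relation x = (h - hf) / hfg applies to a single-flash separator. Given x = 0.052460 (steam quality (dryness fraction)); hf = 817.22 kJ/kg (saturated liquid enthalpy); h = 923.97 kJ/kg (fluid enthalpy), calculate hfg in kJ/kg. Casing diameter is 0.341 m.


hfg = (h - hf) / x
hfg = (923.97 - 817.22) / 0.052460
hfg = 2034.9 kJ/kg


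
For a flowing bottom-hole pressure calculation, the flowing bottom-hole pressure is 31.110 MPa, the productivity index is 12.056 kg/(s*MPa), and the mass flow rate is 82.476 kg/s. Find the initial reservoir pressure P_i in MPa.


P_i = P_wf + mdot / PI
P_i = 31.110 + 82.476 / 12.056
P_i = 37.951 MPa


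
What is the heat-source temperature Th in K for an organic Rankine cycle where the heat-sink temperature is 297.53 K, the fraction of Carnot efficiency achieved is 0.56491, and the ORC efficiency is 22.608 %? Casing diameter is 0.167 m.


Th = Tc / (1 - (eta_orc/100)/f)
Th = 297.53 / (1 - (22.608/100)/0.56491)
Th = 496.05 K


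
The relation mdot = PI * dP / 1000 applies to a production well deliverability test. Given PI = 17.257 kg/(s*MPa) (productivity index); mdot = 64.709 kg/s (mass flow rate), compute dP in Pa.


dP = mdot * 1000 / PI
dP = 64.709 * 1000 / 17.257
dP = 3749.725 kPa
Convert: 3749.725 kPa * 1000.0 = 3.7497e+06 Pa
dP = 3.7497e+06 Pa


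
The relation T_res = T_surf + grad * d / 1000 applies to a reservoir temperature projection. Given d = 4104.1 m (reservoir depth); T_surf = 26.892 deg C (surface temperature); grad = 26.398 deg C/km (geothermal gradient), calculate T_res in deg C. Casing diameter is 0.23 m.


T_res = T_surf + grad * d / 1000
T_res = 26.892 + 26.398 * 4104.1 / 1000
T_res = 135.23 deg C


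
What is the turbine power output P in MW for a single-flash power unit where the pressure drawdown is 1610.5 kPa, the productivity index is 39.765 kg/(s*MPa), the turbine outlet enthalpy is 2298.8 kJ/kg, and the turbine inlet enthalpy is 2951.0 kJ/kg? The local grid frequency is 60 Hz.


Step 1: mdot = PI * dP / 1000 = 39.765 * 1610.5 / 1000 = 64.04153 kg/s
Step 2: P = mdot*(h_in - h_out)/1000 = 64.04153*(2951.0 - 2298.8)/1000 = 41.768 MW
P = 41.768 MW


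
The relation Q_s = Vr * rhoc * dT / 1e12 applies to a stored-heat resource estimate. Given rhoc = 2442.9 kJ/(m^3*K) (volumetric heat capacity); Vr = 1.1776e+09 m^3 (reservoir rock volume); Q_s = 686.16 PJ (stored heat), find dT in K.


dT = Q_s * 1e12 / (Vr * rhoc)
dT = 686.16 * 1e12 / (1.1776e+09 * 2442.9)
dT = 238.52 K


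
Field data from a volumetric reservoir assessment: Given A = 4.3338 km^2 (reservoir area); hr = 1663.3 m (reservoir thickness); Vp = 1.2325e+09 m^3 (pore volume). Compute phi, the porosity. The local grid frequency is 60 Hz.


phi = Vp / (A * 1e6 * hr)
phi = 1.2325e+09 / (4.3338 * 1e6 * 1663.3)
phi = 0.17098


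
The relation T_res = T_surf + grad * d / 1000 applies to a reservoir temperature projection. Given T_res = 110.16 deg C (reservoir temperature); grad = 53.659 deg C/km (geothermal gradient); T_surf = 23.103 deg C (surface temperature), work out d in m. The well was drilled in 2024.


d = (T_res - T_surf) / grad * 1000
d = (110.16 - 23.103) / 53.659 * 1000
d = 1622.4 m


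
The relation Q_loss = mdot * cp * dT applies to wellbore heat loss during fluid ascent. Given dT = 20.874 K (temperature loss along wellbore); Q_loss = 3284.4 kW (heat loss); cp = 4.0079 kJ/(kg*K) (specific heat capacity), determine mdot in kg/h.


mdot = Q_loss / (cp * dT)
mdot = 3284.4 / (4.0079 * 20.874)
mdot = 39.25848 kg/s
Convert: 39.25848 kg/s * 3600.0 = 1.4133e+05 kg/h
mdot = 1.4133e+05 kg/h


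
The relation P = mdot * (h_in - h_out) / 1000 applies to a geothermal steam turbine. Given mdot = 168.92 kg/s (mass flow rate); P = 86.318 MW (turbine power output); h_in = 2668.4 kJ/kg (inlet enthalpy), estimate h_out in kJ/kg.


h_out = h_in - P * 1000 / mdot
h_out = 2668.4 - 86.318 * 1000 / 168.92
h_out = 2157.4 kJ/kg


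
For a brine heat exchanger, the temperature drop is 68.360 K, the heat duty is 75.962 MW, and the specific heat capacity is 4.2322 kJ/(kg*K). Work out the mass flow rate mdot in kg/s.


mdot = Q * 1000 / (cp * dT)
mdot = 75.962 * 1000 / (4.2322 * 68.360)
mdot = 262.56 kg/s


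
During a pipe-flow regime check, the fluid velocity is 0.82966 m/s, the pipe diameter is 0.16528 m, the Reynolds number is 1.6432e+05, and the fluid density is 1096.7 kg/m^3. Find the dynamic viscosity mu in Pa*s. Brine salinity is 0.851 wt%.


mu = rho * vel * D / Re
mu = 1096.7 * 0.82966 * 0.16528 / 1.6432e+05
mu = 0.00091520 Pa*s


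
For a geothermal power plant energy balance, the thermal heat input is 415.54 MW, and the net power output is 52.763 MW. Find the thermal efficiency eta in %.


eta = W_net / Q_in * 100
eta = 52.763 / 415.54 * 100
eta = 12.697 %


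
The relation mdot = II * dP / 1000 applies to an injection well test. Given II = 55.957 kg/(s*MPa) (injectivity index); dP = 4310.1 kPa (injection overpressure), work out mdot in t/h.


mdot = II * dP / 1000
mdot = 55.957 * 4310.1 / 1000
mdot = 241.1803 kg/s
Convert: 241.1803 kg/s * 3.6 = 868.25 t/h
mdot = 868.25 t/h


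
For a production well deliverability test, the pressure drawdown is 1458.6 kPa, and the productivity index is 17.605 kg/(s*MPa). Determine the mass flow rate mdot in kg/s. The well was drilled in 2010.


mdot = PI * dP / 1000
mdot = 17.605 * 1458.6 / 1000
mdot = 25.679 kg/s


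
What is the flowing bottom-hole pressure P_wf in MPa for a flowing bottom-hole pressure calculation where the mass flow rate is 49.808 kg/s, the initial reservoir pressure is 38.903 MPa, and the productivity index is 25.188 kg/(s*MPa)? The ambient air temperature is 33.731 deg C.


P_wf = P_i - mdot / PI
P_wf = 38.903 - 49.808 / 25.188
P_wf = 36.926 MPa


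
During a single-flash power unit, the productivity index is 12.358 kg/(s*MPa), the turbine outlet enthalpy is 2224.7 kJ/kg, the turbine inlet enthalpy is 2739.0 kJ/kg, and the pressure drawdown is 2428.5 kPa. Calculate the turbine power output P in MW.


Step 1: mdot = PI * dP / 1000 = 12.358 * 2428.5 / 1000 = 30.01140 kg/s
Step 2: P = mdot*(h_in - h_out)/1000 = 30.01140*(2739.0 - 2224.7)/1000 = 15.435 MW
P = 15.435 MW


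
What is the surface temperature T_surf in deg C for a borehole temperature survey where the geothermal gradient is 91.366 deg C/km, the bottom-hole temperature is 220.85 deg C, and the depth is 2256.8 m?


T_surf = T_d - grad * d / 1000
T_surf = 220.85 - 91.366 * 2256.8 / 1000
T_surf = 14.655 deg C


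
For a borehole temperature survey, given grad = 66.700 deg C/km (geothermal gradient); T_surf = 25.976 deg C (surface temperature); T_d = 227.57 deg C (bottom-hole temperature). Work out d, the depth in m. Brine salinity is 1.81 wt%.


d = (T_d - T_surf) / grad * 1000
d = (227.57 - 25.976) / 66.700 * 1000
d = 3022.4 m


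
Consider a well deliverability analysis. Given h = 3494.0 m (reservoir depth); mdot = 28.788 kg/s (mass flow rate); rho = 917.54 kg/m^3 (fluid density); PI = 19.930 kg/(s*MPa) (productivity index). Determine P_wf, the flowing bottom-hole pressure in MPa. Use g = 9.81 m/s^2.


Step 1: P_i = rho*g*h/1e6 = 917.54*9.81*3494.0/1e6 = 31.44973 MPa
Step 2: P_wf = P_i - mdot/PI = 31.44973 - 28.788/19.93 = 30.005 MPa
P_wf = 30.005 MPa


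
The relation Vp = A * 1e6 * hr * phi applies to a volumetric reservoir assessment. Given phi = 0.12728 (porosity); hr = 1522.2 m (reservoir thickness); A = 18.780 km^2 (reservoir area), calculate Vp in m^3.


Vp = A * 1e6 * hr * phi
Vp = 18.780 * 1e6 * 1522.2 * 0.12728
Vp = 3.6385e+09 m^3


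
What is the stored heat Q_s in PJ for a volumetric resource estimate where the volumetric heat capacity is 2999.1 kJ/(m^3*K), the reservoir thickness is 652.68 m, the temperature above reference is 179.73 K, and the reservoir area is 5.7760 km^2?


Step 1: Vr = A*1e6*hr = 5.776*1e6*652.68 = 3.769880e+09 m^3
Step 2: Q_s = Vr*rhoc*dT/1e12 = 3.769880e+09*2999.1*179.73/1e12 = 2032.1 PJ
Q_s = 2032.1 PJ


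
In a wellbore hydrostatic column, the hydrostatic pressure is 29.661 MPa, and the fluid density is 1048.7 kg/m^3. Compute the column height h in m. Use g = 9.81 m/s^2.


h = P * 1e6 / (g * rho)
h = 29.661 * 1e6 / (9.81 * 1048.7)
h = 2883.1 m


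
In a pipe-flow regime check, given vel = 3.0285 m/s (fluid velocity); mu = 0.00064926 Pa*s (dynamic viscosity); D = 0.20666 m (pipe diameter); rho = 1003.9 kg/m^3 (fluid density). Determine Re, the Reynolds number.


Re = rho * vel * D / mu
Re = 1003.9 * 3.0285 * 0.20666 / 0.00064926
Re = 9.6773e+05


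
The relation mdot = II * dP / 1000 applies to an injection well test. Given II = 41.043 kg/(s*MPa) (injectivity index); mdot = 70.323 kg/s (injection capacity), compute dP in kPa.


dP = mdot * 1000 / II
dP = 70.323 * 1000 / 41.043
dP = 1713.4 kPa


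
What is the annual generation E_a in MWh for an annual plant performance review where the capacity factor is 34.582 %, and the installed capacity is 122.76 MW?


E_a = CF / 100 * cap * 8760
E_a = 34.582 / 100 * 122.76 * 8760
E_a = 3.7189e+05 MWh


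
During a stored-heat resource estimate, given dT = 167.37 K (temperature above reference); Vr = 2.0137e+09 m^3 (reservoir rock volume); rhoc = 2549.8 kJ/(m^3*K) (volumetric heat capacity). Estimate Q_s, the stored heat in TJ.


Q_s = Vr * rhoc * dT / 1e12
Q_s = 2.0137e+09 * 2549.8 * 167.37 / 1e12
Q_s = 859.3667 PJ
Convert: 859.3667 PJ * 1000.0 = 8.5937e+05 TJ
Q_s = 8.5937e+05 TJ
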